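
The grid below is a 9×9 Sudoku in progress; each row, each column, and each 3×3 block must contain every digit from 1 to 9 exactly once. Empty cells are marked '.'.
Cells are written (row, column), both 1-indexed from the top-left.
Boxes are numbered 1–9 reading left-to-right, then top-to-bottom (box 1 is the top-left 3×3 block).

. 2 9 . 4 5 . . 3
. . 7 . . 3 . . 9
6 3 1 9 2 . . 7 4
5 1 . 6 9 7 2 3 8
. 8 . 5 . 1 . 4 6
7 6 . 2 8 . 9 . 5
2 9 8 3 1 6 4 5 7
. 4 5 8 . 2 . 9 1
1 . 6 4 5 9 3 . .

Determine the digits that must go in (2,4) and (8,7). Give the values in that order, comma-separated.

For (2,4):
  Row 2 already contains {3, 7, 9}.
  Column 4 already contains {2, 3, 4, 5, 6, 8, 9}.
  Its 3×3 block (box 2) already contains {2, 3, 4, 5, 9}.
  The only value from 1–9 not eliminated is 1, so (2,4) = 1.
For (8,7):
  Row 8 already contains {1, 2, 4, 5, 8, 9}.
  Column 7 already contains {2, 3, 4, 9}.
  Its 3×3 block (box 9) already contains {1, 3, 4, 5, 7, 9}.
  The only value from 1–9 not eliminated is 6, so (8,7) = 6.

1,6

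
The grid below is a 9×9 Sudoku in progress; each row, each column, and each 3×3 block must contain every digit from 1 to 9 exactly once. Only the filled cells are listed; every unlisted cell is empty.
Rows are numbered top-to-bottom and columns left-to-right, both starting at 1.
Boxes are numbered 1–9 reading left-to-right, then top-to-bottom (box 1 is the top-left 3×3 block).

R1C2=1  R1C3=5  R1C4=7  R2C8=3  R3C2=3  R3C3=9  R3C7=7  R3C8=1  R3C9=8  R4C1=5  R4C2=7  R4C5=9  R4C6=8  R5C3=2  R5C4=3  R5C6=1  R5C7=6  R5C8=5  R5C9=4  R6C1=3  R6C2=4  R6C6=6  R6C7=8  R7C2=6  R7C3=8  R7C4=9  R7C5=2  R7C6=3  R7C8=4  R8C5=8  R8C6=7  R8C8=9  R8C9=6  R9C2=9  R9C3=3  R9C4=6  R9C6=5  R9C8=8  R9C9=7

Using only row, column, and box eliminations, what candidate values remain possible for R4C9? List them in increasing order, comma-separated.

Row 4 already contains {5, 7, 8, 9}.
Column 9 already contains {4, 6, 7, 8}.
Its 3×3 block (box 6) already contains {4, 5, 6, 8}.
Removing those from 1–9 leaves {1, 2, 3} as the candidates for R4C9.

1,2,3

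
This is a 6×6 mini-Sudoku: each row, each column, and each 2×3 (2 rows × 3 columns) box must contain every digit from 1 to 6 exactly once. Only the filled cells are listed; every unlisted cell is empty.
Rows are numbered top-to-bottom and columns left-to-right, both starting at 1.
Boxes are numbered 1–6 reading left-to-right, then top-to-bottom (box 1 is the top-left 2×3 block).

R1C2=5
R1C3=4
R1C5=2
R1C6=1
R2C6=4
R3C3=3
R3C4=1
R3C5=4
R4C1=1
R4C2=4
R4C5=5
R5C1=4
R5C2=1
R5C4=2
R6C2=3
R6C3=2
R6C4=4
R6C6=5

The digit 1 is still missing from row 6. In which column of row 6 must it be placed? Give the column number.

5

Consider where 1 can go in row 6.
R6C1 is out (column 1 already has a 1).
So the only cell in row 6 that can hold 1 is R6C5.
That is column 5.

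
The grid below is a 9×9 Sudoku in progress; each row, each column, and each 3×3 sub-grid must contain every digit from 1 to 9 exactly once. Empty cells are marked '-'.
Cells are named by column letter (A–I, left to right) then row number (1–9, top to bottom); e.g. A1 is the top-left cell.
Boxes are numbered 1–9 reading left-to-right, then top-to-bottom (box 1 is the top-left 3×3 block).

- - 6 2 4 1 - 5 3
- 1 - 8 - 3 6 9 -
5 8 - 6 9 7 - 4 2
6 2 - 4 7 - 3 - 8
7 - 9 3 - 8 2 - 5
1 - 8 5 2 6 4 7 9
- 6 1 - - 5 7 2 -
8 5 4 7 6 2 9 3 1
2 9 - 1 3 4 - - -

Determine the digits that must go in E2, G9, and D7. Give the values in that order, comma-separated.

5,5,9

For E2:
  Row 2 already contains {1, 3, 6, 8, 9}.
  Column E already contains {2, 3, 4, 6, 7, 9}.
  Its 3×3 block (box 2) already contains {1, 2, 3, 4, 6, 7, 8, 9}.
  The only value from 1–9 not eliminated is 5, so E2 = 5.
For G9:
  Consider where 5 can go in box 9.
  I7 is out (row 7 already has a 5).
  H9 is out (column H already has a 5).
  I9 is out (column I already has a 5).
  So the only cell in box 9 that can hold 5 is G9.
  So G9 = 5.
For D7:
  Row 7 already contains {1, 2, 5, 6, 7}.
  Column D already contains {1, 2, 3, 4, 5, 6, 7, 8}.
  Its 3×3 block (box 8) already contains {1, 2, 3, 4, 5, 6, 7}.
  The only value from 1–9 not eliminated is 9, so D7 = 9.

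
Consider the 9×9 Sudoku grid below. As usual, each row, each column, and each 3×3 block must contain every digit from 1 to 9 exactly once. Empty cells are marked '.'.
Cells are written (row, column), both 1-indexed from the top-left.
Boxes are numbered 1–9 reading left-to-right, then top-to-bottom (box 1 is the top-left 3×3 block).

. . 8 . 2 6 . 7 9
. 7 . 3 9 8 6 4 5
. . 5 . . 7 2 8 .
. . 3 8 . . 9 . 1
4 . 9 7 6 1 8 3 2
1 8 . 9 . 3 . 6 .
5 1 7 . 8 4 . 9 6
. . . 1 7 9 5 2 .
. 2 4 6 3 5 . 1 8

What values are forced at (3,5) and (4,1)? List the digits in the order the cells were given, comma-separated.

For (3,5):
  Consider where 1 can go in row 3.
  (3,1) is out (column 1 already has a 1).
  (3,2) is out (column 2 already has a 1).
  (3,4) is out (column 4 already has a 1).
  (3,9) is out (column 9 already has a 1).
  So the only cell in row 3 that can hold 1 is (3,5).
  So (3,5) = 1.
For (4,1):
  Consider where 7 can go in row 4.
  (4,2) is out (column 2 already has a 7).
  (4,5) is out (column 5 already has a 7).
  (4,6) is out (column 6 already has a 7).
  (4,8) is out (column 8 already has a 7).
  So the only cell in row 4 that can hold 7 is (4,1).
  So (4,1) = 7.

1,7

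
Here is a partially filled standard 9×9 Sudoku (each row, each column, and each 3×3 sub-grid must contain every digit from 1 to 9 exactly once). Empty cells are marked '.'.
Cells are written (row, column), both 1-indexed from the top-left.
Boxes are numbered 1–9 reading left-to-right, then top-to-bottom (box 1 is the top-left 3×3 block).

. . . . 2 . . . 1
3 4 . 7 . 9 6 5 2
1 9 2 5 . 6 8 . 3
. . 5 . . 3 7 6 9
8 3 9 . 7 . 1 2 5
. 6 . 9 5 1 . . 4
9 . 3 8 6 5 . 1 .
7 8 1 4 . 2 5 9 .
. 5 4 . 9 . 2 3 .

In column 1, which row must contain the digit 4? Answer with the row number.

4

Consider where 4 can go in column 1.
(1,1) is out (box 1 already has a 4).
(6,1) is out (row 6 already has a 4).
(9,1) is out (row 9 already has a 4).
So the only cell in column 1 that can hold 4 is (4,1).
That is row 4.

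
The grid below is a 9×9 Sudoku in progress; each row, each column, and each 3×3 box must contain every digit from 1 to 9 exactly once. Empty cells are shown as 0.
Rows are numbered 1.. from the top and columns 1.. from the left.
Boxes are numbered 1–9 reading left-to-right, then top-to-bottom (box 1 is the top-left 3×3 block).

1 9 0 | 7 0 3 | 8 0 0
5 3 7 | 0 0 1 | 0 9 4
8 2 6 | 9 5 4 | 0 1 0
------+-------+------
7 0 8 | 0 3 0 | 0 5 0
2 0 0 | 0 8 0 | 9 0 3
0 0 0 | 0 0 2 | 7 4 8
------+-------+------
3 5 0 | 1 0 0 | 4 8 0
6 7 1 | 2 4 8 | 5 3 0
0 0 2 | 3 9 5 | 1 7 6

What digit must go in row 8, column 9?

9

Row 8 already contains {1, 2, 3, 4, 5, 6, 7, 8}.
Column 9 already contains {3, 4, 6, 8}.
Its 3×3 block (box 9) already contains {1, 3, 4, 5, 6, 7, 8}.
The only value from 1–9 not eliminated is 9, so row 8, column 9 = 9.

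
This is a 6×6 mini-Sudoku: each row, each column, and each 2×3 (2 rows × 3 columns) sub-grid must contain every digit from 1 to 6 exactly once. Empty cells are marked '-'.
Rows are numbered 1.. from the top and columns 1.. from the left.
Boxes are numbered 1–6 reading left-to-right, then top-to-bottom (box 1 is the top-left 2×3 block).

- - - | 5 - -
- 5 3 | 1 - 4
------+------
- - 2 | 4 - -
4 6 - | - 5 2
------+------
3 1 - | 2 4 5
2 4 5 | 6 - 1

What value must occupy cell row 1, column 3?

4

Cell row 1, column 3 itself could take any of {1, 4, 6} by direct elimination.
Consider where 4 can go in column 3.
row 4, column 3 is out (row 4 already has a 4).
row 5, column 3 is out (row 5 already has a 4).
So the only cell in column 3 that can hold 4 is row 1, column 3.
Therefore row 1, column 3 = 4.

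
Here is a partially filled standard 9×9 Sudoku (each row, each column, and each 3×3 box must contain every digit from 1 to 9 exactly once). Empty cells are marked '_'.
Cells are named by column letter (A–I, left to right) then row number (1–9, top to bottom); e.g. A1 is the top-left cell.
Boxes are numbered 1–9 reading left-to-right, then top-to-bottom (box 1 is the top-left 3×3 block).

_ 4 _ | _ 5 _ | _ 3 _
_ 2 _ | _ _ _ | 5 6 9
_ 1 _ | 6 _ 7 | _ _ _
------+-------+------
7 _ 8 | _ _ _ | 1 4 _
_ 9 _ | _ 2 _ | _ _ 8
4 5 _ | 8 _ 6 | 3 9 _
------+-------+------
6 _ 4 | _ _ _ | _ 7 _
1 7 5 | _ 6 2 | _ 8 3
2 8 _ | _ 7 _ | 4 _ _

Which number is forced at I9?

Cell I9 itself could take any of {1, 5, 6} by direct elimination.
Consider where 6 can go in row 9.
C9 is out (box 7 already has a 6).
D9 is out (column D already has a 6).
F9 is out (column F already has a 6).
H9 is out (column H already has a 6).
So the only cell in row 9 that can hold 6 is I9.
Therefore I9 = 6.

6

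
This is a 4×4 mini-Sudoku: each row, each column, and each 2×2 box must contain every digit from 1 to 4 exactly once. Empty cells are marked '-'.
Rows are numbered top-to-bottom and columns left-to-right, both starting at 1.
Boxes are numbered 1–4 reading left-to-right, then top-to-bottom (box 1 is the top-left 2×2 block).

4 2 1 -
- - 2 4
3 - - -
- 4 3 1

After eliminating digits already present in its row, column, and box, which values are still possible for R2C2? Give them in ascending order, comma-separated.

Row 2 already contains {2, 4}.
Column 2 already contains {2, 4}.
Its 2×2 block (box 1) already contains {2, 4}.
Removing those from 1–4 leaves {1, 3} as the candidates for R2C2.

1,3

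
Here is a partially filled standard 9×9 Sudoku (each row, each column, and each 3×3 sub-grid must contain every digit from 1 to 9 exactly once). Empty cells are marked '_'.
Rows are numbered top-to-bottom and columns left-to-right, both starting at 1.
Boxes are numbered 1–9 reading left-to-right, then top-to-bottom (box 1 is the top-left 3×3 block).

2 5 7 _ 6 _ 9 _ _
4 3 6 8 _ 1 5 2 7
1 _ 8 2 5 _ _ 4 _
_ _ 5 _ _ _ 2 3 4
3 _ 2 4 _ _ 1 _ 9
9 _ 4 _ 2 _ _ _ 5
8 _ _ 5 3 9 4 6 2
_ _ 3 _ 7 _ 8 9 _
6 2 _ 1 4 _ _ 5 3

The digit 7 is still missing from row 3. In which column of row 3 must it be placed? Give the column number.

Consider where 7 can go in row 3.
R3C2 is out (box 1 already has a 7).
R3C7 is out (box 3 already has a 7).
R3C9 is out (column 9 already has a 7).
So the only cell in row 3 that can hold 7 is R3C6.
That is column 6.

6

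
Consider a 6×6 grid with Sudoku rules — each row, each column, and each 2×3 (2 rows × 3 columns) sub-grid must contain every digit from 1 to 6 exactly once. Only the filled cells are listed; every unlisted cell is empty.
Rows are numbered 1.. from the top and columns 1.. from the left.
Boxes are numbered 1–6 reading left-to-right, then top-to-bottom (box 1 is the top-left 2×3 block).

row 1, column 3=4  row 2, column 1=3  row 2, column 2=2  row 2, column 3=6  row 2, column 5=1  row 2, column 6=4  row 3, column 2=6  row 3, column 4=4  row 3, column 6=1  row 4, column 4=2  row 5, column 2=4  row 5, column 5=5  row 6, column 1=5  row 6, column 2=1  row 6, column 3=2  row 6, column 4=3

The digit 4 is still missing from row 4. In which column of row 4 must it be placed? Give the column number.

Consider where 4 can go in row 4.
row 4, column 2 is out (column 2 already has a 4).
row 4, column 3 is out (column 3 already has a 4).
row 4, column 5 is out (box 4 already has a 4).
row 4, column 6 is out (column 6 already has a 4).
So the only cell in row 4 that can hold 4 is row 4, column 1.
That is column 1.

1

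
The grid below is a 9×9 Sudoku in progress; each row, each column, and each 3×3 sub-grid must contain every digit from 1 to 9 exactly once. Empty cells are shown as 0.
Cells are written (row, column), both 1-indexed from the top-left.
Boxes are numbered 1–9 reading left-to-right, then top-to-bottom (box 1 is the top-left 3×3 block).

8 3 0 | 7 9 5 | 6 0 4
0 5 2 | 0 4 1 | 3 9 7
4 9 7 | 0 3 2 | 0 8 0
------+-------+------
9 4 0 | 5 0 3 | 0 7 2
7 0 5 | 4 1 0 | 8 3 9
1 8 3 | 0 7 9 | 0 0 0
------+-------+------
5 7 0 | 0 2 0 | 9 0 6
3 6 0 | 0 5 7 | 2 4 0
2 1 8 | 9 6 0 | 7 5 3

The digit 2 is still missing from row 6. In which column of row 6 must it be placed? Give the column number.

4

Consider where 2 can go in row 6.
(6,7) is out (column 7 already has a 2).
(6,8) is out (box 6 already has a 2).
(6,9) is out (column 9 already has a 2).
So the only cell in row 6 that can hold 2 is (6,4).
That is column 4.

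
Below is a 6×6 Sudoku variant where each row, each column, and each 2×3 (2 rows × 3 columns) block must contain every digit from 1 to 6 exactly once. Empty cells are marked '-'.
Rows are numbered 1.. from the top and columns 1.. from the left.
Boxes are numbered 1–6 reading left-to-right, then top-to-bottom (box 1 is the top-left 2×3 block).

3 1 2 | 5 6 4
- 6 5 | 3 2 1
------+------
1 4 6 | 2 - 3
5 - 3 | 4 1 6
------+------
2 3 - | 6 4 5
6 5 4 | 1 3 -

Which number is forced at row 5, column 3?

1

Row 5 already contains {2, 3, 4, 5, 6}.
Column 3 already contains {2, 3, 4, 5, 6}.
Its 2×3 block (box 5) already contains {2, 3, 4, 5, 6}.
The only value from 1–6 not eliminated is 1, so row 5, column 3 = 1.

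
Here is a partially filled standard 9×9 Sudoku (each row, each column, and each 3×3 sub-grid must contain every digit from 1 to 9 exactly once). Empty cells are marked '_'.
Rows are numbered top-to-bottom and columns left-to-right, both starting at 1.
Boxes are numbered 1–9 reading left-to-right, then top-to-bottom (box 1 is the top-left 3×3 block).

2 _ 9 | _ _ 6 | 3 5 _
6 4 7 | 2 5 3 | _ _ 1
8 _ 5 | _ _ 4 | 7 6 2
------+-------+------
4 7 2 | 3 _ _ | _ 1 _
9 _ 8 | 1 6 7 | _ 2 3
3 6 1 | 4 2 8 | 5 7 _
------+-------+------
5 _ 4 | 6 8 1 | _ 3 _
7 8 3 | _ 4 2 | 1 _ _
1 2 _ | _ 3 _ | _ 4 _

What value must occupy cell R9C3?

Row 9 already contains {1, 2, 3, 4}.
Column 3 already contains {1, 2, 3, 4, 5, 7, 8, 9}.
Its 3×3 block (box 7) already contains {1, 2, 3, 4, 5, 7, 8}.
The only value from 1–9 not eliminated is 6, so R9C3 = 6.

6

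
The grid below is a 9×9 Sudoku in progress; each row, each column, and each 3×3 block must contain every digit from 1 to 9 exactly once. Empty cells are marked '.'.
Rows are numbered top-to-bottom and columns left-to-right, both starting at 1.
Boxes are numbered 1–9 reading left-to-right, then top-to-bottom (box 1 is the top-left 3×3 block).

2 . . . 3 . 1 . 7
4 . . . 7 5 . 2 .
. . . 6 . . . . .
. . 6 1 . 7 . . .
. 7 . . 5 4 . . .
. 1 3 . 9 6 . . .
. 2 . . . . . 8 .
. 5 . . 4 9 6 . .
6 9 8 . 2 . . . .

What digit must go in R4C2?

4

Cell R4C2 itself could take any of {4, 8} by direct elimination.
Consider where 4 can go in box 4.
R4C1 is out (column 1 already has a 4).
R5C1 is out (row 5 already has a 4).
R5C3 is out (row 5 already has a 4).
R6C1 is out (column 1 already has a 4).
So the only cell in box 4 that can hold 4 is R4C2.
Therefore R4C2 = 4.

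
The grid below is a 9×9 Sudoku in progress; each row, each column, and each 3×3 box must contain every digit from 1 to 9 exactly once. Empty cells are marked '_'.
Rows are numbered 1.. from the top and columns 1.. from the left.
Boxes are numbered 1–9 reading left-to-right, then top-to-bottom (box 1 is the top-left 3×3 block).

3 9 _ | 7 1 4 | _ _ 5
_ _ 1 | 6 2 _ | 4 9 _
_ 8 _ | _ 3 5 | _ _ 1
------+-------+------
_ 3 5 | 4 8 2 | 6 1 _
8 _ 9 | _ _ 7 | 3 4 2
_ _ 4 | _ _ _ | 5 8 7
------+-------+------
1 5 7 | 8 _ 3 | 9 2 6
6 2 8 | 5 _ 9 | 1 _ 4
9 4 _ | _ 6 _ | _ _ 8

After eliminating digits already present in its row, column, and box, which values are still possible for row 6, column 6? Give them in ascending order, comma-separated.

1,6

Row 6 already contains {4, 5, 7, 8}.
Column 6 already contains {2, 3, 4, 5, 7, 9}.
Its 3×3 block (box 5) already contains {2, 4, 7, 8}.
Removing those from 1–9 leaves {1, 6} as the candidates for row 6, column 6.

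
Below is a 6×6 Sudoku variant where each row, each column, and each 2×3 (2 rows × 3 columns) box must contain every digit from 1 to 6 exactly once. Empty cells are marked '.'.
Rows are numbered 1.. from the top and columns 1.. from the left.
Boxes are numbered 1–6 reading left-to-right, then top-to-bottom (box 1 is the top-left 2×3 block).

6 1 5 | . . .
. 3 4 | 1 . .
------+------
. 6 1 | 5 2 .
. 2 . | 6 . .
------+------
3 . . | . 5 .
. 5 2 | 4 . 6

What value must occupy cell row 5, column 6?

1

Cell row 5, column 6 itself could take any of {1, 2} by direct elimination.
Consider where 1 can go in row 5.
row 5, column 2 is out (column 2 already has a 1).
row 5, column 3 is out (column 3 already has a 1).
row 5, column 4 is out (column 4 already has a 1).
So the only cell in row 5 that can hold 1 is row 5, column 6.
Therefore row 5, column 6 = 1.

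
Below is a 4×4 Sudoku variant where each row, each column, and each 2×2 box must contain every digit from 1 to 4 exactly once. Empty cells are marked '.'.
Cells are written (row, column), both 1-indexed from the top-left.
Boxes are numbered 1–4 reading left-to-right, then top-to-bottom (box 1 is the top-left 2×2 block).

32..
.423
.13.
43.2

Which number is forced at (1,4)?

1

Cell (1,4) itself could take any of {1, 4} by direct elimination.
Consider where 1 can go in column 4.
(3,4) is out (row 3 already has a 1).
So the only cell in column 4 that can hold 1 is (1,4).
Therefore (1,4) = 1.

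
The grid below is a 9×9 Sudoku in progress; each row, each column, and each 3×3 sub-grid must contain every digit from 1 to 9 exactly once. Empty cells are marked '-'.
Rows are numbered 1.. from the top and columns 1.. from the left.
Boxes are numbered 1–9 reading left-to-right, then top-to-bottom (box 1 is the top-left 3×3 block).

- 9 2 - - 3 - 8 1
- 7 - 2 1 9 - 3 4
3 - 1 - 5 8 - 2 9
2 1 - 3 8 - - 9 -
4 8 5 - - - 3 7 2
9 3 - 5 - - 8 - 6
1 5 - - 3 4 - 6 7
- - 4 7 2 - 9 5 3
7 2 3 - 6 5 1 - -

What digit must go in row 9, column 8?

4

Row 9 already contains {1, 2, 3, 5, 6, 7}.
Column 8 already contains {2, 3, 5, 6, 7, 8, 9}.
Its 3×3 block (box 9) already contains {1, 3, 5, 6, 7, 9}.
The only value from 1–9 not eliminated is 4, so row 9, column 8 = 4.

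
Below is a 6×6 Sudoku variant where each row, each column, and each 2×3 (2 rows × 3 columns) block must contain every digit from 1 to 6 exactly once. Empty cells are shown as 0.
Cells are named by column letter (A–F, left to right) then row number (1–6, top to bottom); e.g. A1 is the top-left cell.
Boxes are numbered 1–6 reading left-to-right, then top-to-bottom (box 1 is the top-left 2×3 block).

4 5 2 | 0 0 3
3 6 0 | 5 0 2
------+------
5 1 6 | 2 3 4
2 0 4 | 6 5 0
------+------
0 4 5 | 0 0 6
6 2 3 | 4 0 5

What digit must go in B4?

Row 4 already contains {2, 4, 5, 6}.
Column B already contains {1, 2, 4, 5, 6}.
Its 2×3 block (box 3) already contains {1, 2, 4, 5, 6}.
The only value from 1–6 not eliminated is 3, so B4 = 3.

3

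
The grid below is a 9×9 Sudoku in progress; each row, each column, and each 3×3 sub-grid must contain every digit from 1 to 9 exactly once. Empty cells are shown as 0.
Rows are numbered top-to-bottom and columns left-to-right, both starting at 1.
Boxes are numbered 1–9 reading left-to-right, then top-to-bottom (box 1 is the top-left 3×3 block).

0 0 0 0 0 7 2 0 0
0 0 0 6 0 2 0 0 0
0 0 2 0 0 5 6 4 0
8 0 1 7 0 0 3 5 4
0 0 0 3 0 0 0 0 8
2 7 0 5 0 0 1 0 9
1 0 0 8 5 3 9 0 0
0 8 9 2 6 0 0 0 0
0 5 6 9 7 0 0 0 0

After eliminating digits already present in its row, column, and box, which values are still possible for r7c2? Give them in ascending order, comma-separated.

Row 7 already contains {1, 3, 5, 8, 9}.
Column 2 already contains {5, 7, 8}.
Its 3×3 block (box 7) already contains {1, 5, 6, 8, 9}.
Removing those from 1–9 leaves {2, 4} as the candidates for r7c2.

2,4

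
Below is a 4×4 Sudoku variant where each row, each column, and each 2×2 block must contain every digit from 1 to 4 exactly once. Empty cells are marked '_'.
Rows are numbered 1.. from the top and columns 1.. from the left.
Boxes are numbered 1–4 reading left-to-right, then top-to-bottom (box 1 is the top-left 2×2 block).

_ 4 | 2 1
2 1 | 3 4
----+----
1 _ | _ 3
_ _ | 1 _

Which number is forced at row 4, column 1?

Cell row 4, column 1 itself could take any of {3, 4} by direct elimination.
Consider where 4 can go in row 4.
row 4, column 2 is out (column 2 already has a 4).
row 4, column 4 is out (column 4 already has a 4).
So the only cell in row 4 that can hold 4 is row 4, column 1.
Therefore row 4, column 1 = 4.

4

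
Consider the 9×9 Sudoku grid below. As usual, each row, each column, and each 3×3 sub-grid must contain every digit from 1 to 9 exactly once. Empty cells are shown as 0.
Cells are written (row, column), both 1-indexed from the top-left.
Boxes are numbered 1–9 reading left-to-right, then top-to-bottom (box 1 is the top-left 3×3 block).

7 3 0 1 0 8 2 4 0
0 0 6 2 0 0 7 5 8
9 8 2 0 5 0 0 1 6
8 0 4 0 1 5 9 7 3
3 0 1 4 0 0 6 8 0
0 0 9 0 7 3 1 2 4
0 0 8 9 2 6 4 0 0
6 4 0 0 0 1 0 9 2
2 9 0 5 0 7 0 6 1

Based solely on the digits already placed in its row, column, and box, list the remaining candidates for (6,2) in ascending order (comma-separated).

5,6

Row 6 already contains {1, 2, 3, 4, 7, 9}.
Column 2 already contains {3, 4, 8, 9}.
Its 3×3 block (box 4) already contains {1, 3, 4, 8, 9}.
Removing those from 1–9 leaves {5, 6} as the candidates for (6,2).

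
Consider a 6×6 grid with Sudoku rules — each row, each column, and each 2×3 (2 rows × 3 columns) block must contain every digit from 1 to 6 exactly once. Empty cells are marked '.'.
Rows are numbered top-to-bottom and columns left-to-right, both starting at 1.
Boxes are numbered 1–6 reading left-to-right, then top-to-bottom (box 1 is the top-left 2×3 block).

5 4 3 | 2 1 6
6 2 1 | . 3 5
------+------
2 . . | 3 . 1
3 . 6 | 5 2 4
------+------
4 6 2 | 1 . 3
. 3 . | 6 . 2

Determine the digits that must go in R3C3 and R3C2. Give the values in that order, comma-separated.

4,5

For R3C3:
  Consider where 4 can go in column 3.
  R6C3 is out (box 5 already has a 4).
  So the only cell in column 3 that can hold 4 is R3C3.
  So R3C3 = 4.
For R3C2:
  Row 3 already contains {1, 2, 3}.
  Column 2 already contains {2, 3, 4, 6}.
  Its 2×3 block (box 3) already contains {2, 3, 6}.
  The only value from 1–6 not eliminated is 5, so R3C2 = 5.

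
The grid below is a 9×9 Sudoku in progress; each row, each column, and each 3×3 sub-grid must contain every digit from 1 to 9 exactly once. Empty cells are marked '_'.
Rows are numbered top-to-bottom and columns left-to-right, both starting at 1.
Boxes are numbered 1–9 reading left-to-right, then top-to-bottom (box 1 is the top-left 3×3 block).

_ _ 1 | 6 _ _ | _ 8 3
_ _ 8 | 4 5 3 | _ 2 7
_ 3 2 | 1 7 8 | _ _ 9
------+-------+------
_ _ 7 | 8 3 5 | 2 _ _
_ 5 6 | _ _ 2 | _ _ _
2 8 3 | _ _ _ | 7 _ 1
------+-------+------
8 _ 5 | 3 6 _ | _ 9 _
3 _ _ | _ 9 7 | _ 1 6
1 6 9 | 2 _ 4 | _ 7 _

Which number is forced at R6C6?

Cell R6C6 itself could take any of {6, 9} by direct elimination.
Consider where 6 can go in column 6.
R1C6 is out (row 1 already has a 6).
R7C6 is out (row 7 already has a 6).
So the only cell in column 6 that can hold 6 is R6C6.
Therefore R6C6 = 6.

6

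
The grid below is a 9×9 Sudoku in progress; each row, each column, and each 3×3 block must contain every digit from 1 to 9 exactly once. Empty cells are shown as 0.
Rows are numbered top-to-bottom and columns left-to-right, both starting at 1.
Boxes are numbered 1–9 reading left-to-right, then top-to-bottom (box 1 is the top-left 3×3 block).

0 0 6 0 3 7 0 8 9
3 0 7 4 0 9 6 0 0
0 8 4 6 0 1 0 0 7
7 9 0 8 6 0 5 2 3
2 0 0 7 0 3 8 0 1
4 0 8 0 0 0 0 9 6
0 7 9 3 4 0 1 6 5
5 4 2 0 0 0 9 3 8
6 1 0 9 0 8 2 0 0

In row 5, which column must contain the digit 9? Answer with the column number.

Consider where 9 can go in row 5.
r5c2 is out (column 2 already has a 9).
r5c3 is out (column 3 already has a 9).
r5c8 is out (column 8 already has a 9).
So the only cell in row 5 that can hold 9 is r5c5.
That is column 5.

5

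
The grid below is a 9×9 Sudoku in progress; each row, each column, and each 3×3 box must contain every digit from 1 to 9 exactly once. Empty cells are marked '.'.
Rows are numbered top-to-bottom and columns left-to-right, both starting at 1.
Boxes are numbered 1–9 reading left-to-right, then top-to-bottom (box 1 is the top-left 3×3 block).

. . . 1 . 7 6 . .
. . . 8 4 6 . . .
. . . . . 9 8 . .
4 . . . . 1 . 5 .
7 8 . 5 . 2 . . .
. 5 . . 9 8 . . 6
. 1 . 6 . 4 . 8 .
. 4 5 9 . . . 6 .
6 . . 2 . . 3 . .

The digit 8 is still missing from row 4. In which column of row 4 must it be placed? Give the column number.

Consider where 8 can go in row 4.
r4c2 is out (column 2 already has a 8).
r4c3 is out (box 4 already has a 8).
r4c4 is out (column 4 already has a 8).
r4c5 is out (box 5 already has a 8).
r4c7 is out (column 7 already has a 8).
So the only cell in row 4 that can hold 8 is r4c9.
That is column 9.

9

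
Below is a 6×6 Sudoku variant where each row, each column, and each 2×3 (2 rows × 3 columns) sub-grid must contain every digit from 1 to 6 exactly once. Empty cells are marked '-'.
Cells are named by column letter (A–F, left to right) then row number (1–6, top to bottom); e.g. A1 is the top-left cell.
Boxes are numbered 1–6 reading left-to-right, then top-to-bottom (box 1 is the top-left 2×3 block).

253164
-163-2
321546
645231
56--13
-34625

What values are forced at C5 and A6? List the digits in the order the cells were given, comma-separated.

For C5:
  Row 5 already contains {1, 3, 5, 6}.
  Column C already contains {1, 3, 4, 5, 6}.
  Its 2×3 block (box 5) already contains {3, 4, 5, 6}.
  The only value from 1–6 not eliminated is 2, so C5 = 2.
For A6:
  Row 6 already contains {2, 3, 4, 5, 6}.
  Column A already contains {2, 3, 5, 6}.
  Its 2×3 block (box 5) already contains {3, 4, 5, 6}.
  The only value from 1–6 not eliminated is 1, so A6 = 1.

2,1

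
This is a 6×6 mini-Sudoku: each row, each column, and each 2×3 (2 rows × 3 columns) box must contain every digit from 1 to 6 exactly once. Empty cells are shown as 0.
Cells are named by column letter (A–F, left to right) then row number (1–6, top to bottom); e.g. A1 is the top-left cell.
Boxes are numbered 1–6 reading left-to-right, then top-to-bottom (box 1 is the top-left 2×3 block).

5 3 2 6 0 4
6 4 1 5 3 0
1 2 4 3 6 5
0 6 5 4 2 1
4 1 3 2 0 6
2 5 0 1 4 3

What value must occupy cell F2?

2

Row 2 already contains {1, 3, 4, 5, 6}.
Column F already contains {1, 3, 4, 5, 6}.
Its 2×3 block (box 2) already contains {3, 4, 5, 6}.
The only value from 1–6 not eliminated is 2, so F2 = 2.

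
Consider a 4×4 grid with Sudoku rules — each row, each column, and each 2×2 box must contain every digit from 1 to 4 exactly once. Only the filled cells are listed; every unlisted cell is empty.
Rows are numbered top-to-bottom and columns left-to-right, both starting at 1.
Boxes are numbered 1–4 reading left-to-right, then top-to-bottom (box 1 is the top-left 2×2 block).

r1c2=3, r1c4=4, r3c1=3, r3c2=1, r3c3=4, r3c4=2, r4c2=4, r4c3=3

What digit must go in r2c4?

Cell r2c4 itself could take any of {1, 3} by direct elimination.
Consider where 3 can go in box 2.
r1c3 is out (row 1 already has a 3).
r2c3 is out (column 3 already has a 3).
So the only cell in box 2 that can hold 3 is r2c4.
Therefore r2c4 = 3.

3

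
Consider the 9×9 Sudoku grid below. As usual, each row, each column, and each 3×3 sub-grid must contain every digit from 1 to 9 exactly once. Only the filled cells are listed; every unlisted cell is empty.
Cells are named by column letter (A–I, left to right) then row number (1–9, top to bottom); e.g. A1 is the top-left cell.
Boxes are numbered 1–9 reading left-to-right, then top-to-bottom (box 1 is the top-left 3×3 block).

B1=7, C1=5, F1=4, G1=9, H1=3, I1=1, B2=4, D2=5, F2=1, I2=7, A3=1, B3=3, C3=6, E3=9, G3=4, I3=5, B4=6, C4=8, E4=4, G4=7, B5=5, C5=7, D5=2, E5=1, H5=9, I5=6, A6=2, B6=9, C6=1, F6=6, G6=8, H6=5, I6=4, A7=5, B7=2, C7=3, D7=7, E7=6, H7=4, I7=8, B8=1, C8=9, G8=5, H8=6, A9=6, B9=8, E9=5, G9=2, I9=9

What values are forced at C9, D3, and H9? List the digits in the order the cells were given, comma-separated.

4,8,7

For C9:
  Row 9 already contains {2, 5, 6, 8, 9}.
  Column C already contains {1, 3, 5, 6, 7, 8, 9}.
  Its 3×3 block (box 7) already contains {1, 2, 3, 5, 6, 8, 9}.
  The only value from 1–9 not eliminated is 4, so C9 = 4.
For D3:
  Row 3 already contains {1, 3, 4, 5, 6, 9}.
  Column D already contains {2, 5, 7}.
  Its 3×3 block (box 2) already contains {1, 4, 5, 9}.
  The only value from 1–9 not eliminated is 8, so D3 = 8.
For H9:
  Consider where 7 can go in row 9.
  C9 is out (column C already has a 7).
  D9 is out (column D already has a 7).
  F9 is out (box 8 already has a 7).
  So the only cell in row 9 that can hold 7 is H9.
  So H9 = 7.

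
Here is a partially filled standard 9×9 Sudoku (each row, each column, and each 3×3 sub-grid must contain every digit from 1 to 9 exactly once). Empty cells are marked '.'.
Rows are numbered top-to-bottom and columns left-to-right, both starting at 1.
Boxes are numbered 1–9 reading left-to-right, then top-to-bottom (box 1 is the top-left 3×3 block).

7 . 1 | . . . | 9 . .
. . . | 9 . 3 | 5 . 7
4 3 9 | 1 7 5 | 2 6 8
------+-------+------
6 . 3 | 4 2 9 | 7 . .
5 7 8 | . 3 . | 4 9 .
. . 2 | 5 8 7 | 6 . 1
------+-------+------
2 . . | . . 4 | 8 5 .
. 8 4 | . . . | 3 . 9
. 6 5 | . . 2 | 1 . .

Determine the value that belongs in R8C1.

1

Row 8 already contains {3, 4, 8, 9}.
Column 1 already contains {2, 4, 5, 6, 7}.
Its 3×3 block (box 7) already contains {2, 4, 5, 6, 8}.
The only value from 1–9 not eliminated is 1, so R8C1 = 1.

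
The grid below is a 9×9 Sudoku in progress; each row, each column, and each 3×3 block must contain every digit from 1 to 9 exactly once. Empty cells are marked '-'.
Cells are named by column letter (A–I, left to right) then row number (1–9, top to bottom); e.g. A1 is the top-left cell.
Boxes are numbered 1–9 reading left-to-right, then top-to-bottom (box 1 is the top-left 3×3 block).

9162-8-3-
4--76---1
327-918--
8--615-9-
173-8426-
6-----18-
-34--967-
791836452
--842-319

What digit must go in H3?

4

Row 3 already contains {1, 2, 3, 7, 8, 9}.
Column H already contains {1, 3, 5, 6, 7, 8, 9}.
Its 3×3 block (box 3) already contains {1, 3, 8}.
The only value from 1–9 not eliminated is 4, so H3 = 4.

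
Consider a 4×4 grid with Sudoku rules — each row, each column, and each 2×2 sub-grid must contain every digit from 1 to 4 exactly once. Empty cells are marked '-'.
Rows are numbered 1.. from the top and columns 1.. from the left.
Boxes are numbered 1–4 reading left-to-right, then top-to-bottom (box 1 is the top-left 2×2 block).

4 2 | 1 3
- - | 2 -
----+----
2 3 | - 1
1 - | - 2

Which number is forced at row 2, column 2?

1

Row 2 already contains {2}.
Column 2 already contains {2, 3}.
Its 2×2 block (box 1) already contains {2, 4}.
The only value from 1–4 not eliminated is 1, so row 2, column 2 = 1.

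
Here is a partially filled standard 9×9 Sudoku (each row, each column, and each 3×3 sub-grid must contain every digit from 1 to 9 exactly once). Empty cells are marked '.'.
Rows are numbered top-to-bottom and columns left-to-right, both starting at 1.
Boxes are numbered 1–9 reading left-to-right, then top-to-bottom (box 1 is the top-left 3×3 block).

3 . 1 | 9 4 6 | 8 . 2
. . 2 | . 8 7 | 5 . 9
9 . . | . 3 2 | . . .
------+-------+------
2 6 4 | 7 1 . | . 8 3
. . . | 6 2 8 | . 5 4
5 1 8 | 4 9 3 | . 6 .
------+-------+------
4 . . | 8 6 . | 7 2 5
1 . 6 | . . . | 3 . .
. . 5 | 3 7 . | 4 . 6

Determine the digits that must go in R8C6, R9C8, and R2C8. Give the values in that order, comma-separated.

For R8C6:
  Consider where 4 can go in column 6.
  R4C6 is out (row 4 already has a 4).
  R7C6 is out (row 7 already has a 4).
  R9C6 is out (row 9 already has a 4).
  So the only cell in column 6 that can hold 4 is R8C6.
  So R8C6 = 4.
For R9C8:
  Consider where 1 can go in box 9.
  R8C8 is out (row 8 already has a 1).
  R8C9 is out (row 8 already has a 1).
  So the only cell in box 9 that can hold 1 is R9C8.
  So R9C8 = 1.
For R2C8:
  Consider where 3 can go in box 3.
  R1C8 is out (row 1 already has a 3).
  R3C7 is out (row 3 already has a 3).
  R3C8 is out (row 3 already has a 3).
  R3C9 is out (row 3 already has a 3).
  So the only cell in box 3 that can hold 3 is R2C8.
  So R2C8 = 3.

4,1,3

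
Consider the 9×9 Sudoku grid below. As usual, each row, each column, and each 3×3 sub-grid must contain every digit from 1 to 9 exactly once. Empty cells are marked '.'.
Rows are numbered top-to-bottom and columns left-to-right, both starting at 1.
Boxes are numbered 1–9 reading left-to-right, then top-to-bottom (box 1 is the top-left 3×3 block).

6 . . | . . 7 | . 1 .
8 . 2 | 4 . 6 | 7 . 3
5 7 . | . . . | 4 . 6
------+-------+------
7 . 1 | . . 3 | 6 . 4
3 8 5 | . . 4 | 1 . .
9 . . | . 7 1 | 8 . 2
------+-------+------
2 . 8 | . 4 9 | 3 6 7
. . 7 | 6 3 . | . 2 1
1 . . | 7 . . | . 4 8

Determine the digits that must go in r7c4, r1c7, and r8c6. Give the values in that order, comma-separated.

1,2,8

For r7c4:
  Consider where 1 can go in box 8.
  r8c6 is out (row 8 already has a 1).
  r9c5 is out (row 9 already has a 1).
  r9c6 is out (row 9 already has a 1).
  So the only cell in box 8 that can hold 1 is r7c4.
  So r7c4 = 1.
For r1c7:
  Consider where 2 can go in column 7.
  r8c7 is out (row 8 already has a 2).
  r9c7 is out (box 9 already has a 2).
  So the only cell in column 7 that can hold 2 is r1c7.
  So r1c7 = 2.
For r8c6:
  Consider where 8 can go in box 8.
  r7c4 is out (row 7 already has a 8).
  r9c5 is out (row 9 already has a 8).
  r9c6 is out (row 9 already has a 8).
  So the only cell in box 8 that can hold 8 is r8c6.
  So r8c6 = 8.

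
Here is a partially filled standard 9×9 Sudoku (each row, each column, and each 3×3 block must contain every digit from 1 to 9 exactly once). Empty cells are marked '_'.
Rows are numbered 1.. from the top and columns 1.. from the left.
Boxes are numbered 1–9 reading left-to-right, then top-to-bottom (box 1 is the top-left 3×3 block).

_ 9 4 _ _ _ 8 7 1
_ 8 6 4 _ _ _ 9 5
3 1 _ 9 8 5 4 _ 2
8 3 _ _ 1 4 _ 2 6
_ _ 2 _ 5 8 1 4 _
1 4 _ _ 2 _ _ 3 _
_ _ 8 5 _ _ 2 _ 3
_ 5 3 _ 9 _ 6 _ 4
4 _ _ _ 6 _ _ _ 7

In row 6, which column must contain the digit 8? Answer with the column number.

9

Consider where 8 can go in row 6.
row 6, column 3 is out (column 3 already has a 8).
row 6, column 4 is out (box 5 already has a 8).
row 6, column 6 is out (column 6 already has a 8).
row 6, column 7 is out (column 7 already has a 8).
So the only cell in row 6 that can hold 8 is row 6, column 9.
That is column 9.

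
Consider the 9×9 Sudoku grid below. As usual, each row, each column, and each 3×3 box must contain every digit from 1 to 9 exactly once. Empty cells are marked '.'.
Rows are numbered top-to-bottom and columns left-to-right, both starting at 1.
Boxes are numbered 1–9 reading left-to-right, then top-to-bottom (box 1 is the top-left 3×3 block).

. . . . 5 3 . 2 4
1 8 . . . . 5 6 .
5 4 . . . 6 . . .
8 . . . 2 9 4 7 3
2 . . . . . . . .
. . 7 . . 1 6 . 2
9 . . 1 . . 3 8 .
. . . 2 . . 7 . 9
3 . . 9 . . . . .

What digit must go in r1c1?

7

Cell r1c1 itself could take any of {6, 7} by direct elimination.
Consider where 7 can go in column 1.
r6c1 is out (row 6 already has a 7).
r8c1 is out (row 8 already has a 7).
So the only cell in column 1 that can hold 7 is r1c1.
Therefore r1c1 = 7.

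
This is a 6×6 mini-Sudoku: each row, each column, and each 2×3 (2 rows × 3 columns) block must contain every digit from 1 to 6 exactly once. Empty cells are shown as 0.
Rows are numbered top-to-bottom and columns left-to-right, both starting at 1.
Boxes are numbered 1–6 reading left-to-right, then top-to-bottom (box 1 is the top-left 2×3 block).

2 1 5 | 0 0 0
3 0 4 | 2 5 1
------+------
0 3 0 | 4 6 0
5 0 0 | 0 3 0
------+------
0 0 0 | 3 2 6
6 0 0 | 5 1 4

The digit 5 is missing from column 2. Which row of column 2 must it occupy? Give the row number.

5

Consider where 5 can go in column 2.
R2C2 is out (row 2 already has a 5).
R4C2 is out (row 4 already has a 5).
R6C2 is out (row 6 already has a 5).
So the only cell in column 2 that can hold 5 is R5C2.
That is row 5.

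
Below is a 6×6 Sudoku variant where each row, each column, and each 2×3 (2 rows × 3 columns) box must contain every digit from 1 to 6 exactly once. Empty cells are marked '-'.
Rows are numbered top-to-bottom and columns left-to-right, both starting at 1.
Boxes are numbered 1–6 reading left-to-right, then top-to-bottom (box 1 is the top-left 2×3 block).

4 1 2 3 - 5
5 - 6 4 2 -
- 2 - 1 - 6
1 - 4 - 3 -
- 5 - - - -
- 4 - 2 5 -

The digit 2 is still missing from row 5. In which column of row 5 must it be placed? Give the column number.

1

Consider where 2 can go in row 5.
R5C3 is out (column 3 already has a 2).
R5C4 is out (column 4 already has a 2).
R5C5 is out (column 5 already has a 2).
R5C6 is out (box 6 already has a 2).
So the only cell in row 5 that can hold 2 is R5C1.
That is column 1.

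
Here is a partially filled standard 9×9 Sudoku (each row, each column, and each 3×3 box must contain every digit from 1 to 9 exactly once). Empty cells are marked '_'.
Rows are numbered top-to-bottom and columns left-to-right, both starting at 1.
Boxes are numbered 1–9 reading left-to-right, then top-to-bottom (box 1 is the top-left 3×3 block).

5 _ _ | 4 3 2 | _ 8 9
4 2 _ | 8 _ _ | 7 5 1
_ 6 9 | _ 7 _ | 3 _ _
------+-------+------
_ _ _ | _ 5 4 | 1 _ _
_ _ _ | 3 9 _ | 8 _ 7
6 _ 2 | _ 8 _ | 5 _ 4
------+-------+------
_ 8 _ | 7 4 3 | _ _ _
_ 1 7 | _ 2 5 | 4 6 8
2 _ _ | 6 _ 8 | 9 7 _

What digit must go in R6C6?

Cell R6C6 itself could take any of {1, 7} by direct elimination.
Consider where 7 can go in column 6.
R2C6 is out (row 2 already has a 7).
R3C6 is out (row 3 already has a 7).
R5C6 is out (row 5 already has a 7).
So the only cell in column 6 that can hold 7 is R6C6.
Therefore R6C6 = 7.

7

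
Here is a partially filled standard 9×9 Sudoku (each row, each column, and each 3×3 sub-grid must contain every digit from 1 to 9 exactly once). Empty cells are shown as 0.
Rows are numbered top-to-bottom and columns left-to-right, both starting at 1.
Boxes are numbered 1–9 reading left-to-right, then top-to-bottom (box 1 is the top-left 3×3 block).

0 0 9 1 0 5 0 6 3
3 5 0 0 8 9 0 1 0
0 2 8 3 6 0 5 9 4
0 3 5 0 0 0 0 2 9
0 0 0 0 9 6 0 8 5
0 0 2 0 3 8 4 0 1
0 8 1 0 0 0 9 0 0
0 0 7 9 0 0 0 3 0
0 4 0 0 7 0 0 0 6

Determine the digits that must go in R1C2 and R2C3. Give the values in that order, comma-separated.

For R1C2:
  Row 1 already contains {1, 3, 5, 6, 9}.
  Column 2 already contains {2, 3, 4, 5, 8}.
  Its 3×3 block (box 1) already contains {2, 3, 5, 8, 9}.
  The only value from 1–9 not eliminated is 7, so R1C2 = 7.
For R2C3:
  Consider where 6 can go in box 1.
  R1C1 is out (row 1 already has a 6).
  R1C2 is out (row 1 already has a 6).
  R3C1 is out (row 3 already has a 6).
  So the only cell in box 1 that can hold 6 is R2C3.
  So R2C3 = 6.

7,6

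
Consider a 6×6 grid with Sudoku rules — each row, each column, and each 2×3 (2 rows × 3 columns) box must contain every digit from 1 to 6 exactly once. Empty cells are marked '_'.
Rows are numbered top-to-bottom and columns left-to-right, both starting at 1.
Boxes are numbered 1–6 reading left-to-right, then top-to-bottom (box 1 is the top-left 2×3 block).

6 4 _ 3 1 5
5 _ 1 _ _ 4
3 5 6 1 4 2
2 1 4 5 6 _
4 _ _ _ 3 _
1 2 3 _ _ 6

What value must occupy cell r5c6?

Row 5 already contains {3, 4}.
Column 6 already contains {2, 4, 5, 6}.
Its 2×3 block (box 6) already contains {3, 6}.
The only value from 1–6 not eliminated is 1, so r5c6 = 1.

1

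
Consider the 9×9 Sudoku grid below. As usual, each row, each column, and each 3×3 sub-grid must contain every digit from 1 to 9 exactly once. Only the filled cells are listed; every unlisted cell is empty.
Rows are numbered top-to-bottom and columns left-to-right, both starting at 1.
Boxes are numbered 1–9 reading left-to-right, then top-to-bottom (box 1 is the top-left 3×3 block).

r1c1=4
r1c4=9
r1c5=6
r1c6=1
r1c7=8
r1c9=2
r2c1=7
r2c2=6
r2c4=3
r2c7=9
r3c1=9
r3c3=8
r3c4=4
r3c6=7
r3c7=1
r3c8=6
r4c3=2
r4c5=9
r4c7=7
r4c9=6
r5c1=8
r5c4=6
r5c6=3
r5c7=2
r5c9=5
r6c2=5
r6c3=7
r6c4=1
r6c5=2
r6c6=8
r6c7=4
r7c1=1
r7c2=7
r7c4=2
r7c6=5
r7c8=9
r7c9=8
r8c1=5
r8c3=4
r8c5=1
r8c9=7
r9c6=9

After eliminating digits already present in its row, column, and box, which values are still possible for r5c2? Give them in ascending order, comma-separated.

Row 5 already contains {2, 3, 5, 6, 8}.
Column 2 already contains {5, 6, 7}.
Its 3×3 block (box 4) already contains {2, 5, 7, 8}.
Removing those from 1–9 leaves {1, 4, 9} as the candidates for r5c2.

1,4,9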